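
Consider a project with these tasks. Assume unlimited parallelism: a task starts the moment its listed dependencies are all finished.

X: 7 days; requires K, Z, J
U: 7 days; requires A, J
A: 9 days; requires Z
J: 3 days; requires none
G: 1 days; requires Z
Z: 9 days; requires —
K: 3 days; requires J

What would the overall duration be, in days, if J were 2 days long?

Actual critical path: Z→A→U = 9+9+7 = 25 ⇒ 25 days.
J is off the critical path — its longest chain is 13 days, giving 12 of slack.
That remains the longest chain; total 25 days.

25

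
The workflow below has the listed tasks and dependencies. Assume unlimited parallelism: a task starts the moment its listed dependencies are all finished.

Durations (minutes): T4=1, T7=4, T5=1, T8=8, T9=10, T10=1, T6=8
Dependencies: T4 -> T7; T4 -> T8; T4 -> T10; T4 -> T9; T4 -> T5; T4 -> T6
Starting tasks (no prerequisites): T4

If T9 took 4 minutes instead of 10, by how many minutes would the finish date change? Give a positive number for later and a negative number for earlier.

Actual critical path: T4→T9 = 1+10 = 11 ⇒ 11 minutes.
T9 is on the critical path; changing it to 4 makes that path 5 minutes.
Now T4→T6 = 1+8 = 9 is longest, so the finish becomes 9 minutes.
Change in finish: 9 − 11 = -2 minutes.

-2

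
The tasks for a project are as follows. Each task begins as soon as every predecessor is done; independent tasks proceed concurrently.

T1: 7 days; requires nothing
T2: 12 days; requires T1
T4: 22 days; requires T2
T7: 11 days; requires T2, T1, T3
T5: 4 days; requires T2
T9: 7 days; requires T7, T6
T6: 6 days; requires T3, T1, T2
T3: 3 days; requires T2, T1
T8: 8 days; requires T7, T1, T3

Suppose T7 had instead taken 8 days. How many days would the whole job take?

The binding path is T1→T2→T3→T7→T8 = 7+12+3+11+8 = 41; finish at 41 days.
Since T7 is critical, the -3 change carries straight to that chain (now 38 days).
Now T1→T2→T4 = 7+12+22 = 41 is longest, so the finish becomes 41 days.

41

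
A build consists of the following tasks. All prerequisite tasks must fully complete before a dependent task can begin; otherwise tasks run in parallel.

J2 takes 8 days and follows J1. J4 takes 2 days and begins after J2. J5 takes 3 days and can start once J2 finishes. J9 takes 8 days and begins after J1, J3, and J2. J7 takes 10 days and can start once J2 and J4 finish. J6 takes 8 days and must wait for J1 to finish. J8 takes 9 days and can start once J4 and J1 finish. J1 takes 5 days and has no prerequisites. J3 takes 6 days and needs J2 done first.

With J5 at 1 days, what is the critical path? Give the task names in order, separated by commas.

The binding path is J1→J2→J3→J9 = 5+8+6+8 = 27; finish at 27 days.
J5 is off the critical path — its longest chain is 16 days, giving 11 of slack.
The critical path is still J1→J2→J3→J9; finish is now 27 days.

J1, J2, J3, J9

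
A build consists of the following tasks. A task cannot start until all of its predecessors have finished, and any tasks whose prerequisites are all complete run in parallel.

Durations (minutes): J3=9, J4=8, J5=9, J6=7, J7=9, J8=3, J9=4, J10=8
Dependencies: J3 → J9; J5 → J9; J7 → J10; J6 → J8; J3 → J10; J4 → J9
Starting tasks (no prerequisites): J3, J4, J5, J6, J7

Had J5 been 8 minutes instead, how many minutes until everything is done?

Critical path before the change: J3→J10 = 9+8 = 17 giving 17 minutes.
J5 has 4 minutes of float (longest path through it is 13).
No other chain overtakes it, so the finish is 17 minutes.

17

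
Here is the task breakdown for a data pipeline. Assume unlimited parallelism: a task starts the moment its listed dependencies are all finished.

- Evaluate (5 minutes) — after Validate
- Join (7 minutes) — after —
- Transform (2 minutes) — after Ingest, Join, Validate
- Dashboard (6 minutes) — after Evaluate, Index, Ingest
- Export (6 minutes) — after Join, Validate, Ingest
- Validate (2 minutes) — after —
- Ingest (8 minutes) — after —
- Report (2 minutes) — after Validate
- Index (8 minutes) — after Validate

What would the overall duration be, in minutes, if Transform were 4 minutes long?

Critical path before the change: Validate→Index→Dashboard = 2+8+6 = 16 giving 16 minutes.
The longest path through Transform is only 10 minutes, so Transform has float 6.
The critical path is still Validate→Index→Dashboard; finish is now 16 minutes.

16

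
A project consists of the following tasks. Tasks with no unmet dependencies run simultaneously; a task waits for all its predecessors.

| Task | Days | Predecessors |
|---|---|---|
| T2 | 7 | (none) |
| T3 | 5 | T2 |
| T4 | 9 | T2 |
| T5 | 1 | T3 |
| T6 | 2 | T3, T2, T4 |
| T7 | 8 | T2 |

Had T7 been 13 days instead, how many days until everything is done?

20

Baseline: T2→T4→T6 = 7+9+2 = 18 → 18 days.
T7 is off the critical path — its longest chain is 15 days, giving 3 of slack.
New critical path: T2→T7 = 7+13 = 20 ⇒ 20 days.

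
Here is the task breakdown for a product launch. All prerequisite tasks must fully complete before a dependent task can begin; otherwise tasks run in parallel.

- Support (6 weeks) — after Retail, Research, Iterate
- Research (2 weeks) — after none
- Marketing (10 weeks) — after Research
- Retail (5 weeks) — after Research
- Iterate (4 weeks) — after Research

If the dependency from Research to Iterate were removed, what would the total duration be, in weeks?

13

Original critical path: Research→Retail→Support = 2+5+6 = 13 ⇒ 13 weeks.
Without Research→Iterate, Iterate's earliest start moves from 2 to 0.
New critical path: Research→Retail→Support = 2+5+6 = 13 ⇒ 13 weeks.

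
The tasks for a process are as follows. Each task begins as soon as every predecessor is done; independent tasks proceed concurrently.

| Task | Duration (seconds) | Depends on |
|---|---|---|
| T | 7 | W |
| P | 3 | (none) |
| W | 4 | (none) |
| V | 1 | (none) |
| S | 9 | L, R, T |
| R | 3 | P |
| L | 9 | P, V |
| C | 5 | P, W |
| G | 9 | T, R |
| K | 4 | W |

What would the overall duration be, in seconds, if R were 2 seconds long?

21

Critical path before the change: P→L→S = 3+9+9 = 21 giving 21 seconds.
R has 6 seconds of float (longest path through it is 15).
The critical path is still P→L→S; finish is now 21 seconds.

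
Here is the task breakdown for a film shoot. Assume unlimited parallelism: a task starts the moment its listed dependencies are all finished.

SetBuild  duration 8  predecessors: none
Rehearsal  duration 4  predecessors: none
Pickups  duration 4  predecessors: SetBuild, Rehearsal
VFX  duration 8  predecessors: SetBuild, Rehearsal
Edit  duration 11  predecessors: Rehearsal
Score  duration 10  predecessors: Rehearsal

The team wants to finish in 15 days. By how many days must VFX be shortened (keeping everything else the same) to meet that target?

1

Current finish: 16 days; target: 15.
VFX is on every critical path, so each day cut from VFX cuts the finish by one (this holds down to a finish of 15).
Need 16 − 15 = 1 day off VFX → VFX becomes 7 days, finish becomes 15.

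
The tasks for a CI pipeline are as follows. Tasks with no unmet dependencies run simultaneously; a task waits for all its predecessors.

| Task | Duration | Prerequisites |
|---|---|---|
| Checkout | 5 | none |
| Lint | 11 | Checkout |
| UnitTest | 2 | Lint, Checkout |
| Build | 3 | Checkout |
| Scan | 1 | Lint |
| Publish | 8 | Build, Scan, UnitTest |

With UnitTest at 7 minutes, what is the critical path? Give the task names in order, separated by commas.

Checkout, Lint, UnitTest, Publish

Critical path before the change: Checkout→Lint→UnitTest→Publish = 5+11+2+8 = 26 giving 26 minutes.
UnitTest is on the critical path; changing it to 7 makes that path 31 minutes.
No other chain overtakes it, so the finish is 31 minutes.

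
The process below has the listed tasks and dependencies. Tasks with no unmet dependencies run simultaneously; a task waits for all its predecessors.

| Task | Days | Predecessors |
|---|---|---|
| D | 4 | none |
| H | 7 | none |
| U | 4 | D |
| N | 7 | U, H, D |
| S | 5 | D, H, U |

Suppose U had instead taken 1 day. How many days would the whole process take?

As given, the longest chain is D→U→N = 4+4+7 = 15, so the finish is 15 days.
Since U is critical, the -3 change carries straight to that chain (now 12 days).
The binding chain switches to H→N = 7+7 = 14; finish 14 days.

14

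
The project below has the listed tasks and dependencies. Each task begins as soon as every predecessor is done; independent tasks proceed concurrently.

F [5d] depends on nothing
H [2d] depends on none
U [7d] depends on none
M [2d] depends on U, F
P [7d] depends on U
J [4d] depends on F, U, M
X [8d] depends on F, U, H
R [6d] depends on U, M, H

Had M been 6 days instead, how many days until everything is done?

The binding path is U→M→R = 7+2+6 = 15; finish at 15 days.
Since M is critical, the +4 change carries straight to that chain (now 19 days).
The critical path is still U→M→R; finish is now 19 days.

19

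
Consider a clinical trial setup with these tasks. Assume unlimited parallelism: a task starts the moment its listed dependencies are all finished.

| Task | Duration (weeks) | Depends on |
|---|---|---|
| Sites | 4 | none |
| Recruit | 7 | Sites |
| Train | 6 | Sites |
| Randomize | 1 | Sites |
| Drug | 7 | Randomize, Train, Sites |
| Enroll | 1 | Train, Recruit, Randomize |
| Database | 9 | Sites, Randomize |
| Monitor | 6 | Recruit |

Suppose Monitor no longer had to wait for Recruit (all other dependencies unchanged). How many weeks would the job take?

Before: longest chain Sites→Recruit→Monitor = 4+7+6 = 17, finish 17.
Without Recruit→Monitor, Monitor's earliest start moves from 11 to 0.
The longest chain is now Sites→Train→Drug = 4+6+7 = 17, so the job takes 17 weeks.

17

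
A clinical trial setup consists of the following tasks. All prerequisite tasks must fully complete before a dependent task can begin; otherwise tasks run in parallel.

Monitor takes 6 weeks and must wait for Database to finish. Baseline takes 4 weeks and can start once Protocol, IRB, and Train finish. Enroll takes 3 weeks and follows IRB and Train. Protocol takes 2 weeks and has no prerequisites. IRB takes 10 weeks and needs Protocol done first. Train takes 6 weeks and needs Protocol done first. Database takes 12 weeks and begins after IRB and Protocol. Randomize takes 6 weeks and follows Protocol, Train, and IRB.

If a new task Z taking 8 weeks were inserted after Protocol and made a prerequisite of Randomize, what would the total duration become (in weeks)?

Originally the project takes 30 weeks.
With Z inserted, Randomize now waits for max(Protocol, Train, IRB, Z).
New critical path: Protocol→IRB→Database→Monitor = 2+10+12+6 = 30 ⇒ 30 weeks.

30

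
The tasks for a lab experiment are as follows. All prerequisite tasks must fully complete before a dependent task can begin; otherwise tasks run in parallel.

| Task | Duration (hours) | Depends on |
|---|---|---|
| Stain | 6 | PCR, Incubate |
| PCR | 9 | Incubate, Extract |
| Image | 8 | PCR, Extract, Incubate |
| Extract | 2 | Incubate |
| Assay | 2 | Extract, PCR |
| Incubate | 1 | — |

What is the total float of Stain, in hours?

Critical path: Incubate→Extract→PCR→Image = 1+2+9+8 = 20, so the finish is 20 hours.
Stain finishes as early as 18 and must finish by 20.
Slack of Stain = 14 − 12 = 2 hours.

2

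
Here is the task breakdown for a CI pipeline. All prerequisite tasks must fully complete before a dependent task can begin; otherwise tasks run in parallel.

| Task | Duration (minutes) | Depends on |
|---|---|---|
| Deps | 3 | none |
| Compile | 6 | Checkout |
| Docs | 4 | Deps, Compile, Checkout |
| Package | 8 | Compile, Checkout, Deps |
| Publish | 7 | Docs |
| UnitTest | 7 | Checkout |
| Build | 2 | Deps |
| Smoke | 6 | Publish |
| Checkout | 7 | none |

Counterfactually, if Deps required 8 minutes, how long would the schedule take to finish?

Critical path before the change: Checkout→Compile→Docs→Publish→Smoke = 7+6+4+7+6 = 30 giving 30 minutes.
The longest path through Deps is only 20 minutes, so Deps has float 10.
That remains the longest chain; total 30 minutes.

30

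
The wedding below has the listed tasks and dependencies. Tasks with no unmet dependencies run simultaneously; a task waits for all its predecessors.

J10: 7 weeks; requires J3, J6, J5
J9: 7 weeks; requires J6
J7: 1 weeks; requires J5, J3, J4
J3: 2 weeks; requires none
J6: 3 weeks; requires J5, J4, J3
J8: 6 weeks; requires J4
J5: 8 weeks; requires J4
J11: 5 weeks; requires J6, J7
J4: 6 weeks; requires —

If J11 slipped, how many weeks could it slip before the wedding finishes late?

J4→J5→J6→J9 = 6+8+3+7 = 24 sets the makespan at 24 weeks.
Longest path through J11: 22 weeks (earliest finish 22, latest finish 24).
So J11 can slip 24 − 22 = 2 weeks.

2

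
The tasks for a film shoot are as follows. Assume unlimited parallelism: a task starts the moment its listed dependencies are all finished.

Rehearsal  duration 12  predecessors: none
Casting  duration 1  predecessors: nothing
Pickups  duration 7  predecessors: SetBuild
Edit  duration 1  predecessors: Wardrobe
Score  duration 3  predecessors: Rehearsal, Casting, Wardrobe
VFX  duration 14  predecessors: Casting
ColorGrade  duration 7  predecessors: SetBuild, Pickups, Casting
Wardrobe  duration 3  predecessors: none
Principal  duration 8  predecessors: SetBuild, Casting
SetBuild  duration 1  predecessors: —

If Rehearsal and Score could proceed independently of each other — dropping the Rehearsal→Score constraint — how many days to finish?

15

With the dependency in place, Casting→VFX = 1+14 = 15 sets the finish at 15 days.
Without Rehearsal→Score, Score's earliest start moves from 12 to 3.
After: Casting→VFX = 1+14 = 15 → 15 days.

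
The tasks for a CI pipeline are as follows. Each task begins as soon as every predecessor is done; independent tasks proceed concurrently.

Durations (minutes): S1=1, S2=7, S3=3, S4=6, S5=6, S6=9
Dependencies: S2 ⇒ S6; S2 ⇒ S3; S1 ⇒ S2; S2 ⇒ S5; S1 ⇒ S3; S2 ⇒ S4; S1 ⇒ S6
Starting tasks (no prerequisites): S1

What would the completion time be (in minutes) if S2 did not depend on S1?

16

With the dependency in place, S1→S2→S6 = 1+7+9 = 17 sets the finish at 17 minutes.
Without S1→S2, S2's earliest start moves from 1 to 0.
The longest chain is now S2→S6 = 7+9 = 16, so the schedule takes 16 minutes.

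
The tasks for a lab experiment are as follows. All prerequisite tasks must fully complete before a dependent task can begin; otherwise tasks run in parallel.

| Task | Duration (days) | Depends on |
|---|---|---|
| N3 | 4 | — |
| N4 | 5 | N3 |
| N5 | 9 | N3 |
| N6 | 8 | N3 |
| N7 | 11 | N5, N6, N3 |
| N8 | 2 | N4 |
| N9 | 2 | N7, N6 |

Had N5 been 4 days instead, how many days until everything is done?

Critical path before the change: N3→N5→N7→N9 = 4+9+11+2 = 26 giving 26 days.
N5 lies on that path, so at 4 days the path becomes 21 days.
New critical path: N3→N6→N7→N9 = 4+8+11+2 = 25 ⇒ 25 days.

25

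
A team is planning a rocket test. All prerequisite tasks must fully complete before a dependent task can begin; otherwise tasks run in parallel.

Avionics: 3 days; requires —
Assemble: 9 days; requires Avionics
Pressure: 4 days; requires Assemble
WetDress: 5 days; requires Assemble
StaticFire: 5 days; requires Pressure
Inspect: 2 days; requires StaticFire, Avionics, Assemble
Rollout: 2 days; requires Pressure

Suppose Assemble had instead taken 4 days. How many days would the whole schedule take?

18

Actual critical path: Avionics→Assemble→Pressure→StaticFire→Inspect = 3+9+4+5+2 = 23 ⇒ 23 days.
Assemble lies on that path, so at 4 days the path becomes 18 days.
That remains the longest chain; total 18 days.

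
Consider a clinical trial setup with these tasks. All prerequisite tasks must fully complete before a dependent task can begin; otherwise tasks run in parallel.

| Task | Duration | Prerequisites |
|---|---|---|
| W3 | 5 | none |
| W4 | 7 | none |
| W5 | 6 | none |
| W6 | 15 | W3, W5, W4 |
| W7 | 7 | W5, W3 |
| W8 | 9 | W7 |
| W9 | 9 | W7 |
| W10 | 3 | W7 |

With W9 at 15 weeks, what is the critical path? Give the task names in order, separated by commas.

W5, W7, W9

As given, the longest chain is W5→W7→W9 = 6+7+9 = 22, so the finish is 22 weeks.
W9 is on the critical path; changing it to 15 makes that path 28 weeks.
No other chain overtakes it, so the finish is 28 weeks.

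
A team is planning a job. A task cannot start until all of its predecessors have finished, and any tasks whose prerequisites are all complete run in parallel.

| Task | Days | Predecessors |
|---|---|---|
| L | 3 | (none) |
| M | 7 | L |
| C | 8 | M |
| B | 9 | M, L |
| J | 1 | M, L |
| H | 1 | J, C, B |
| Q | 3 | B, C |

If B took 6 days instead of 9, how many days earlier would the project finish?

Critical path before the change: L→M→B→Q = 3+7+9+3 = 22 giving 22 days.
B is on the critical path; changing it to 6 makes that path 19 days.
Now L→M→C→Q = 3+7+8+3 = 21 is longest, so the finish becomes 21 days.
Change in finish: 21 − 22 = -1 days.

1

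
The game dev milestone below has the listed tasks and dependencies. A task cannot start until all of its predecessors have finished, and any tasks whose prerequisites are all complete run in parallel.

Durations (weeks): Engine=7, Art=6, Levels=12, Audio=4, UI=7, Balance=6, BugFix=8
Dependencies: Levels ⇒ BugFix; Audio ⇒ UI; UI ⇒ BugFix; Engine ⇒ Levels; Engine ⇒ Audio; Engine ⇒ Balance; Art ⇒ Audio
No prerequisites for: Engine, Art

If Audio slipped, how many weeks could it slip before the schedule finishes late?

1

Critical path: Engine→Levels→BugFix = 7+12+8 = 27, so the finish is 27 weeks.
Audio finishes as early as 11 and must finish by 12.
Float = 27 − 26 = 1.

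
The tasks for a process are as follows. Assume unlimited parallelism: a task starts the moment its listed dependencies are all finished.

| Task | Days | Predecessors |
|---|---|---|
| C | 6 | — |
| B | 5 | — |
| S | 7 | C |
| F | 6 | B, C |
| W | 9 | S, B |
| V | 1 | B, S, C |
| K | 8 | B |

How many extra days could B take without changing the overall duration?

C→S→W = 6+7+9 = 22 sets the makespan at 22 days.
The longest chain containing B totals 14 days.
Slack of B = 8 − 0 = 8 days.

8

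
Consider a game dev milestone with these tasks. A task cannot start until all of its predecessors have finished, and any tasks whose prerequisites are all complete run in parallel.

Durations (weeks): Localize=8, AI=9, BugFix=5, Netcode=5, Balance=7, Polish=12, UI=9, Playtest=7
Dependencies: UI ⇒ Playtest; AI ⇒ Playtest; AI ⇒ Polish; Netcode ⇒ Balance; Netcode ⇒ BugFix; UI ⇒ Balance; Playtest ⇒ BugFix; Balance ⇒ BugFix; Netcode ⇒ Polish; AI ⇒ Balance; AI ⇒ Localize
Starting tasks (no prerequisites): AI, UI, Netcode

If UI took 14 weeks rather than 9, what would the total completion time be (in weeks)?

Actual critical path: UI→Balance→BugFix = 9+7+5 = 21 ⇒ 21 weeks.
UI is on the critical path; changing it to 14 makes that path 26 weeks.
The critical path is still UI→Balance→BugFix; finish is now 26 weeks.

26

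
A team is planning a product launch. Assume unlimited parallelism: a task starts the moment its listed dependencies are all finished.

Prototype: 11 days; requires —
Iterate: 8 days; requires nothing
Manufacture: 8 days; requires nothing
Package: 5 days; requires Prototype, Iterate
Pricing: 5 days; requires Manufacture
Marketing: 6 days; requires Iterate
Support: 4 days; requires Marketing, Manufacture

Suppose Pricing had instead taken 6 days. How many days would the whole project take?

18

Actual critical path: Iterate→Marketing→Support = 8+6+4 = 18 ⇒ 18 days.
Pricing is off the critical path — its longest chain is 13 days, giving 5 of slack.
The critical path is still Iterate→Marketing→Support; finish is now 18 days.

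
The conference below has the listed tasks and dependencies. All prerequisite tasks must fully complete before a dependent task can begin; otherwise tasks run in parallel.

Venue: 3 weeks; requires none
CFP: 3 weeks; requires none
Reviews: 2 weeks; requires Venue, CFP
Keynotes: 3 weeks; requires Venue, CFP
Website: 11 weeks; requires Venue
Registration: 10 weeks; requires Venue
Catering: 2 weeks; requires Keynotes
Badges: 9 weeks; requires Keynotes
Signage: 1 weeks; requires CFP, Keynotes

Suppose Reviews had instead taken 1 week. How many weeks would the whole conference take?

15

Baseline: Venue→Keynotes→Badges = 3+3+9 = 15 → 15 weeks.
Reviews has 10 weeks of float (longest path through it is 5).
The critical path is still Venue→Keynotes→Badges; finish is now 15 weeks.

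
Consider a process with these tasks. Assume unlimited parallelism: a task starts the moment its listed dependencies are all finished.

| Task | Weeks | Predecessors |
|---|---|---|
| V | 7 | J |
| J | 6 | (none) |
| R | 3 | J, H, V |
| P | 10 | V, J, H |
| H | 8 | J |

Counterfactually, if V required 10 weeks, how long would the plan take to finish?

26

The binding path is J→H→P = 6+8+10 = 24; finish at 24 weeks.
The longest path through V is only 23 weeks, so V has float 1.
Now J→V→P = 6+10+10 = 26 is longest, so the finish becomes 26 weeks.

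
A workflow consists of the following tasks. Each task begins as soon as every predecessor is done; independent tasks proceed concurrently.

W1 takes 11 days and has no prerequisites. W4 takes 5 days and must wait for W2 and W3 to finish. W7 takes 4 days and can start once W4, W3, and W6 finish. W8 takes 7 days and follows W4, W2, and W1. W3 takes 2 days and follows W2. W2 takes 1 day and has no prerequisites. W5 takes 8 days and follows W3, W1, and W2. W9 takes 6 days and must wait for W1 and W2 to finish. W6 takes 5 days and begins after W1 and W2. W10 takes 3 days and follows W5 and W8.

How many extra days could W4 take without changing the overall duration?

W1→W5→W10 = 11+8+3 = 22 sets the makespan at 22 days.
Longest path through W4: 18 days (earliest finish 8, latest finish 12).
Float = 22 − 18 = 4.

4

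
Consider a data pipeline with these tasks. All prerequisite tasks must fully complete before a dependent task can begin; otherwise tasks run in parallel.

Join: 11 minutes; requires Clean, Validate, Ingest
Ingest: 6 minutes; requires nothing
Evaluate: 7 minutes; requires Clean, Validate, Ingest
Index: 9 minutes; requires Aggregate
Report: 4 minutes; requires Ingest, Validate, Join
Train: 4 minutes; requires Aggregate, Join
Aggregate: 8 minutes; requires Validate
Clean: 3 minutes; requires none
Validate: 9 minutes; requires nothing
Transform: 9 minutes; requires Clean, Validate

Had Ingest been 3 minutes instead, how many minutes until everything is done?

Baseline: Validate→Aggregate→Index = 9+8+9 = 26 → 26 minutes.
Ingest is off the critical path — its longest chain is 21 minutes, giving 5 of slack.
No other chain overtakes it, so the finish is 26 minutes.

26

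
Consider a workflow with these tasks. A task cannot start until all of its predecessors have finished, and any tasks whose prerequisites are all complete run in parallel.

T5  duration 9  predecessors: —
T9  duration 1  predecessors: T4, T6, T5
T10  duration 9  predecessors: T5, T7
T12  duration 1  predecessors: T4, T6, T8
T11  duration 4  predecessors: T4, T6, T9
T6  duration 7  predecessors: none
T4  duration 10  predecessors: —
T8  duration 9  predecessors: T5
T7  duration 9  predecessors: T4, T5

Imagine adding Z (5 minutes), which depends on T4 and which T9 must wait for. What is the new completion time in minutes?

Originally the schedule takes 28 minutes.
With Z inserted, T9 now waits for max(T4, T6, T5, Z).
New critical path: T4→T7→T10 = 10+9+9 = 28 ⇒ 28 minutes.

28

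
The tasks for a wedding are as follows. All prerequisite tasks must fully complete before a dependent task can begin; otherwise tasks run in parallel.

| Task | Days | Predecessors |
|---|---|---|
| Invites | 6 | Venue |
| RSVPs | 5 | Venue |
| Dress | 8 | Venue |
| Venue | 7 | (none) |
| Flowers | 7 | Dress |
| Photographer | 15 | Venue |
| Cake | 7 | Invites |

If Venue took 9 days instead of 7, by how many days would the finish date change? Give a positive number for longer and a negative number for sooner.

2

As given, the longest chain is Venue→Dress→Flowers = 7+8+7 = 22, so the finish is 22 days.
Venue lies on that path, so at 9 days the path becomes 24 days.
No other chain overtakes it, so the finish is 24 days.
Change in finish: 24 − 22 = +2 days.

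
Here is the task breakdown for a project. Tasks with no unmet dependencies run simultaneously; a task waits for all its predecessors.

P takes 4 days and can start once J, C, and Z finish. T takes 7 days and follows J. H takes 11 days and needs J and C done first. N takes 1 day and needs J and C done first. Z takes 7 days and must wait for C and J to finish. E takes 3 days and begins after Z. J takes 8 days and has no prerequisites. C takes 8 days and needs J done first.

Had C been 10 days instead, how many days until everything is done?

Baseline: J→C→Z→P = 8+8+7+4 = 27 → 27 days.
C is on the critical path; changing it to 10 makes that path 29 days.
The critical path is still J→C→Z→P; finish is now 29 days.

29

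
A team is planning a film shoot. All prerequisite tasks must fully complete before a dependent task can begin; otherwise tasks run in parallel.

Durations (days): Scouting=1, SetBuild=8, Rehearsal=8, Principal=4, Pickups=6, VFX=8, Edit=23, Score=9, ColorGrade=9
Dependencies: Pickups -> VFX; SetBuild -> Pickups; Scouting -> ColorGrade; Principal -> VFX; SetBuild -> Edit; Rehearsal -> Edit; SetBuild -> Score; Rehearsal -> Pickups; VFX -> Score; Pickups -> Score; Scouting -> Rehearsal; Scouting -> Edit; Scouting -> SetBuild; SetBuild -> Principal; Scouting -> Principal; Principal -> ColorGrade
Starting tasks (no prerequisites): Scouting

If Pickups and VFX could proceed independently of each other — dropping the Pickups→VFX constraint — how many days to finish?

32

With the dependency in place, Scouting→SetBuild→Pickups→VFX→Score = 1+8+6+8+9 = 32 sets the finish at 32 days.
Without Pickups→VFX, VFX's earliest start moves from 15 to 13.
New critical path: Scouting→SetBuild→Edit = 1+8+23 = 32 ⇒ 32 days.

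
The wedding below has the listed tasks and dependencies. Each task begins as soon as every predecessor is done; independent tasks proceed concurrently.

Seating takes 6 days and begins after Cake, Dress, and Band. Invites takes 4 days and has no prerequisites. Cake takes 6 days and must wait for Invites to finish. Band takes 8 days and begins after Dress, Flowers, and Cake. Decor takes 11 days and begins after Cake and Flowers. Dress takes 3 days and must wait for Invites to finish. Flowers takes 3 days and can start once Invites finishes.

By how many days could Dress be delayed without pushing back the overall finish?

The longest chain is Invites→Cake→Band→Seating = 4+6+8+6 = 24; overall finish 24 days.
The longest chain containing Dress totals 21 days.
Float = 24 − 21 = 3.

3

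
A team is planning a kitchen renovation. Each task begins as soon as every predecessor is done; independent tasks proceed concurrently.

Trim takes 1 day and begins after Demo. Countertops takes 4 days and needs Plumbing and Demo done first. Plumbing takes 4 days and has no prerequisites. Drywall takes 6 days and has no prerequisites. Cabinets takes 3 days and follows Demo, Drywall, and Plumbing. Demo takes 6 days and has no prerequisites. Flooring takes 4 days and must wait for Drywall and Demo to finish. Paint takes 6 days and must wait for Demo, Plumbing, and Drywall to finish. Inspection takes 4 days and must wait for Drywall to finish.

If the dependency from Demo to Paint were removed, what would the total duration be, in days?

Original critical path: Demo→Paint = 6+6 = 12 ⇒ 12 days.
Dropping Demo→Paint doesn't change Paint's earliest start (6); another predecessor still binds.
After: Drywall→Paint = 6+6 = 12 → 12 days.

12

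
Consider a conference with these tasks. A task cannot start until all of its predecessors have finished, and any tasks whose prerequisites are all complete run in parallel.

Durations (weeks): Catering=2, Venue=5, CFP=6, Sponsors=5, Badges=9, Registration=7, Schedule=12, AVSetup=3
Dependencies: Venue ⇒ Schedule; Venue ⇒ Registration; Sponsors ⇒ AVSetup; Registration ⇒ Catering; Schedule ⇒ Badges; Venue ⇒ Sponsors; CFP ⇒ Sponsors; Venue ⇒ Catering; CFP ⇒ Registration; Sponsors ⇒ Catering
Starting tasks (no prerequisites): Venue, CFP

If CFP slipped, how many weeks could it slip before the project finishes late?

11

Critical path: Venue→Schedule→Badges = 5+12+9 = 26, so the finish is 26 weeks.
The longest chain containing CFP totals 15 weeks.
So CFP can slip 17 − 6 = 11 weeks.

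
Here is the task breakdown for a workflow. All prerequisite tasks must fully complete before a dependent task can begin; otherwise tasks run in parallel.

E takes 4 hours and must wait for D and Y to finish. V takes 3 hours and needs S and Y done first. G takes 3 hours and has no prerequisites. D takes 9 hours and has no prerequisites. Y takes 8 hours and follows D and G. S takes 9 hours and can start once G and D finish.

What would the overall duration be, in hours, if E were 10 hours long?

27

Critical path before the change: D→Y→E = 9+8+4 = 21 giving 21 hours.
E lies on that path, so at 10 hours the path becomes 27 hours.
The critical path is still D→Y→E; finish is now 27 hours.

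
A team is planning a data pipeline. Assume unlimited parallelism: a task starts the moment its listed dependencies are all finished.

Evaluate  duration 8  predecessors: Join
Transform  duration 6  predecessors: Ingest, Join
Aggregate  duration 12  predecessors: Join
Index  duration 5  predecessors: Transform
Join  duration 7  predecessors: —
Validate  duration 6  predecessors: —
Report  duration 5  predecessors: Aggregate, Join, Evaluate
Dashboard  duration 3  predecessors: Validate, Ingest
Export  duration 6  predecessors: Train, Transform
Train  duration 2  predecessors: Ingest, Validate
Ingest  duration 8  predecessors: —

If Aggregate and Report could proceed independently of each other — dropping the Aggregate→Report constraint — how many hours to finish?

Before: longest chain Join→Aggregate→Report = 7+12+5 = 24, finish 24.
Without Aggregate→Report, Report's earliest start moves from 19 to 15.
After: Ingest→Transform→Export = 8+6+6 = 20 → 20 hours.

20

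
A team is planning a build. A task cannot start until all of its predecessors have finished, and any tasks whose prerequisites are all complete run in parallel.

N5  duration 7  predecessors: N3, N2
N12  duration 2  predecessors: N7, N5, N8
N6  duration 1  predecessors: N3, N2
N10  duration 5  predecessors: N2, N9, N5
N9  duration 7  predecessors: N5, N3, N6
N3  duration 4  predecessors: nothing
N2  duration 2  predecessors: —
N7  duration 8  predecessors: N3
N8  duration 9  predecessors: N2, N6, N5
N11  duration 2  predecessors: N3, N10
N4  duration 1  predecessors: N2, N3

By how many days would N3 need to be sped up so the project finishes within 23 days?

2

Current finish: 25 days; target: 23.
N3 is on every critical path, so each day cut from N3 cuts the finish by one (this holds down to a finish of 23).
Need 25 − 23 = 2 days off N3 → N3 becomes 2 days, finish becomes 23.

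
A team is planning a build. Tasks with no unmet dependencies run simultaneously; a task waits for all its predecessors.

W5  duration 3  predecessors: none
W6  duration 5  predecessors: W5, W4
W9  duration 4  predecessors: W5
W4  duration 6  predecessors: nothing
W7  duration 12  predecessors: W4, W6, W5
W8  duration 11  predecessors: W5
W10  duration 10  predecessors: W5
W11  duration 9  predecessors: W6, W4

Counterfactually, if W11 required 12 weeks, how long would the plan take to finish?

The binding path is W4→W6→W7 = 6+5+12 = 23; finish at 23 weeks.
W11 has 3 weeks of float (longest path through it is 20).
That remains the longest chain; total 23 weeks.

23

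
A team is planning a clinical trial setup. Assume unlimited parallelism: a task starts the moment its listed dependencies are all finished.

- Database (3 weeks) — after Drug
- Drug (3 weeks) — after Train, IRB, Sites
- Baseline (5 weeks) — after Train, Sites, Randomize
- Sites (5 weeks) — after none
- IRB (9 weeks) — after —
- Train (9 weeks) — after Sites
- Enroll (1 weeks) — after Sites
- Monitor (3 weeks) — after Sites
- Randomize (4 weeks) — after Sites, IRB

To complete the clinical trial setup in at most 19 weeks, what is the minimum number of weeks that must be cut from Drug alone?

1

Current finish: 20 weeks; target: 19.
Drug is on every critical path, so each week cut from Drug cuts the finish by one (this holds down to a finish of 19).
Need 20 − 19 = 1 week off Drug → Drug becomes 2 weeks, finish becomes 19.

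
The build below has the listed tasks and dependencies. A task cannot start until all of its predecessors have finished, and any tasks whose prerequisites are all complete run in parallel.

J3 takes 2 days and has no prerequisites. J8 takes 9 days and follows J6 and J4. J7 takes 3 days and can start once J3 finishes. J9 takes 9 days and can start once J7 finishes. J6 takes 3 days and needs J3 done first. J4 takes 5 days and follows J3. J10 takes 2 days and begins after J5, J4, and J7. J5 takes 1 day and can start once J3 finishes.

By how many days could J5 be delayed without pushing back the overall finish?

11

The longest chain is J3→J4→J8 = 2+5+9 = 16; overall finish 16 days.
Longest path through J5: 5 days (earliest finish 3, latest finish 14).
Float = 16 − 5 = 11.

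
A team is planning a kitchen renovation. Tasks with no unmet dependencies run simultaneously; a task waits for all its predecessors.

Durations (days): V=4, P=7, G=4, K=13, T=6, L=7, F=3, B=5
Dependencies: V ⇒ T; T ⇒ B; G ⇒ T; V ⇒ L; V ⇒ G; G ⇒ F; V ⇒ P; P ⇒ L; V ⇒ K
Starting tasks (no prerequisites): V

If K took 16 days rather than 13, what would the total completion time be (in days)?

20

As given, the longest chain is V→G→T→B = 4+4+6+5 = 19, so the finish is 19 days.
K has 2 days of float (longest path through it is 17).
Now V→K = 4+16 = 20 is longest, so the finish becomes 20 days.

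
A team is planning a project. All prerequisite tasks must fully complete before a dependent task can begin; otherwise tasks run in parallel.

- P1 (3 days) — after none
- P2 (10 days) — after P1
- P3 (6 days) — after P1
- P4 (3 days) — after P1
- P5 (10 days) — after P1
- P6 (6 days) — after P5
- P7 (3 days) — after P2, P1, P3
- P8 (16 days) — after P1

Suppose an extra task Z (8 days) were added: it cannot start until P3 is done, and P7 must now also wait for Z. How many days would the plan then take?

Originally the plan takes 19 days.
With Z inserted, P7 now waits for max(P2, P1, P3, Z).
New critical path: P1→P3→Z→P7 = 3+6+8+3 = 20 ⇒ 20 days.

20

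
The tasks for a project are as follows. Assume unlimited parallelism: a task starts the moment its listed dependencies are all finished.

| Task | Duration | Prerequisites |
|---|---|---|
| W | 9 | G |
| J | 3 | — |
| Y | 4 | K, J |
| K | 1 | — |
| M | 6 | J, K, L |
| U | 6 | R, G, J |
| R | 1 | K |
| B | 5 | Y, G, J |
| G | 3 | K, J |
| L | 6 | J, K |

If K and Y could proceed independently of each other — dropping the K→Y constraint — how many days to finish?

15

With the dependency in place, J→L→M = 3+6+6 = 15 sets the finish at 15 days.
Dropping K→Y doesn't change Y's earliest start (3); another predecessor still binds.
The longest chain is now J→L→M = 3+6+6 = 15, so the schedule takes 15 days.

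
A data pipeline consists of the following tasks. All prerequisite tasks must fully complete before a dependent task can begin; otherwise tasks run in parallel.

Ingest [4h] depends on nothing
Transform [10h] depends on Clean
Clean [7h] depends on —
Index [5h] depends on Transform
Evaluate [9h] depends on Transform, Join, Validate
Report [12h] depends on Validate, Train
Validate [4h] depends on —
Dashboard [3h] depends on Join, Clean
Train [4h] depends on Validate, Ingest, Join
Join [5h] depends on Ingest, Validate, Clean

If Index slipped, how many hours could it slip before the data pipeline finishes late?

6

Clean→Join→Train→Report = 7+5+4+12 = 28 sets the makespan at 28 hours.
Longest path through Index: 22 hours (earliest finish 22, latest finish 28).
Slack of Index = 23 − 17 = 6 hours.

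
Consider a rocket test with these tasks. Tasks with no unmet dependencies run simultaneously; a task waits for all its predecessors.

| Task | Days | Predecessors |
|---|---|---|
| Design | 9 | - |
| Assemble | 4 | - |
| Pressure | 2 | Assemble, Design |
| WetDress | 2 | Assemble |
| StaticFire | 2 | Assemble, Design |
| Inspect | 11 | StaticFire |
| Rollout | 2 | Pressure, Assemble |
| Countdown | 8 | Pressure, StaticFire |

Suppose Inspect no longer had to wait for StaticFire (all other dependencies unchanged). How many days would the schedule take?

19

Before: longest chain Design→StaticFire→Inspect = 9+2+11 = 22, finish 22.
Without StaticFire→Inspect, Inspect's earliest start moves from 11 to 0.
New critical path: Design→Pressure→Countdown = 9+2+8 = 19 ⇒ 19 days.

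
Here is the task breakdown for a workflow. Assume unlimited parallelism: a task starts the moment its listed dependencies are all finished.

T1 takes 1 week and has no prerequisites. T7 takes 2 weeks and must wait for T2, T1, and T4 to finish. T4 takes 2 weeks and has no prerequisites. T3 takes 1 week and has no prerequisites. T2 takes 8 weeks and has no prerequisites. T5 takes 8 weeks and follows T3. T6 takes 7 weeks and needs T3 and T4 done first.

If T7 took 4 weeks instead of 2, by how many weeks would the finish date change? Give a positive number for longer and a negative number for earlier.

As given, the longest chain is T2→T7 = 8+2 = 10, so the finish is 10 weeks.
T7 is on the critical path; changing it to 4 makes that path 12 weeks.
No other chain overtakes it, so the finish is 12 weeks.
Change in finish: 12 − 10 = +2 weeks.

2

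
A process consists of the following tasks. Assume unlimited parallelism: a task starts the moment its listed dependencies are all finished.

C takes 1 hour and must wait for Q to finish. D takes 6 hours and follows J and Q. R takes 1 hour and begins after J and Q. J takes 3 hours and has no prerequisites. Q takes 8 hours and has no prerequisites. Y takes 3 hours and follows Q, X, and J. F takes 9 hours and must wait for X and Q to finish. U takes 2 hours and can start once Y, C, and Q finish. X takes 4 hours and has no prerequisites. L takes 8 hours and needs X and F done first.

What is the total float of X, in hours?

4

Critical path: Q→F→L = 8+9+8 = 25, so the finish is 25 hours.
The longest chain containing X totals 21 hours.
Slack of X = 4 − 0 = 4 hours.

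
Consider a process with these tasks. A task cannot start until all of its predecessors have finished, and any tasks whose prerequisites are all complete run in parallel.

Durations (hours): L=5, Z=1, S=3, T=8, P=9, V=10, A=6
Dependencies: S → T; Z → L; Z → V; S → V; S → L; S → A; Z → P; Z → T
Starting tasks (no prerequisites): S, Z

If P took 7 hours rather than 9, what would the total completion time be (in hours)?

As given, the longest chain is S→V = 3+10 = 13, so the finish is 13 hours.
P is off the critical path — its longest chain is 10 hours, giving 3 of slack.
That remains the longest chain; total 13 hours.

13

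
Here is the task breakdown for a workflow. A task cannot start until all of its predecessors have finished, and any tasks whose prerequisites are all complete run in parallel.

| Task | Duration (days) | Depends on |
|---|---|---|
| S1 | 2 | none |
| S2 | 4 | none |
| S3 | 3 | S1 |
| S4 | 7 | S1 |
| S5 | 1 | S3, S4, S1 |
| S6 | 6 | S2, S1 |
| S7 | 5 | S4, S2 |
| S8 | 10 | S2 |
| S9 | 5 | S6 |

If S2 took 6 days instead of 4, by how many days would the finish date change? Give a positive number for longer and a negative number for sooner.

2

As given, the longest chain is S2→S6→S9 = 4+6+5 = 15, so the finish is 15 days.
Since S2 is critical, the +2 change carries straight to that chain (now 17 days).
No other chain overtakes it, so the finish is 17 days.
Change in finish: 17 − 15 = +2 days.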